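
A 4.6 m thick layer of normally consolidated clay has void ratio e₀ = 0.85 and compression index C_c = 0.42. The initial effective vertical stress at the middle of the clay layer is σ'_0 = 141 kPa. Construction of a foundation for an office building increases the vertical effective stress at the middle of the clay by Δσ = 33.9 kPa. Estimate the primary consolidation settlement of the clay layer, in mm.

S_c ≈ 97.7 mm

Final effective stress: σ'_f = σ'_0 + Δσ = 141 + 33.9 = 174.9 kPa.
Normally consolidated clay, so the full stress increment lies on the virgin compression line:
S_c = C_c·H/(1+e₀)·log₁₀(σ'_f/σ'_0) = 0.42×4.6/(1+0.85)×log₁₀(174.9/141)
    = 1.0443 × 0.093571 = 0.09772 m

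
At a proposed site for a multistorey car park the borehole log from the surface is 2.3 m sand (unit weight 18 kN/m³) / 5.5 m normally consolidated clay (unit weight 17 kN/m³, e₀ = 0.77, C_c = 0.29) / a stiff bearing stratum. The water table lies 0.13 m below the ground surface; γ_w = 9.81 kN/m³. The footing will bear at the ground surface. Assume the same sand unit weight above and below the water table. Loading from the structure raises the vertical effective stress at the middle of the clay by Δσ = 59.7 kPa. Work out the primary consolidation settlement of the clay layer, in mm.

S_c ≈ 358 mm

Mid-depth of clay below the ground surface: z = 2.3 + 5.5/2 = 5.05 m.
Total vertical stress at mid-clay: σ_v = 18×2.3 + 17×2.75 = 88.15 kPa.
Pore pressure: u = 9.81×(5.05 − 0.13) = 48.265 kPa.
Initial effective stress: σ'_0 = σ_v − u = 88.15 − 48.265 = 39.885 kPa.
Final effective stress: σ'_f = σ'_0 + Δσ = 39.885 + 59.7 = 99.585 kPa.
Normally consolidated clay, so the full stress increment lies on the virgin compression line:
S_c = C_c·H/(1+e₀)·log₁₀(σ'_f/σ'_0) = 0.29×5.5/(1+0.77)×log₁₀(99.585/39.885)
    = 0.90113 × 0.39738 = 0.3581 m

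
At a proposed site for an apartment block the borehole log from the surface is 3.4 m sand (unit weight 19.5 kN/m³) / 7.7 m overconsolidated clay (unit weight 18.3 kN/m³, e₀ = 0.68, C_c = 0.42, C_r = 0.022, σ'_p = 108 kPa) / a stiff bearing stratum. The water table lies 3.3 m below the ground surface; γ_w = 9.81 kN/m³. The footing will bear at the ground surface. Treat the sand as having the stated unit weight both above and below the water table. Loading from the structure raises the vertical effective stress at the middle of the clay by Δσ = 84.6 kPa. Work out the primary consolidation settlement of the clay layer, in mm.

S_c ≈ 443 mm

Mid-depth of clay below the ground surface: z = 3.4 + 7.7/2 = 7.25 m.
Total vertical stress at mid-clay: σ_v = 19.5×3.4 + 18.3×3.85 = 136.75 kPa.
Pore pressure: u = 9.81×(7.25 − 3.3) = 38.75 kPa.
Initial effective stress: σ'_0 = σ_v − u = 136.75 − 38.75 = 98 kPa.
Final effective stress: σ'_f = 98 + 84.6 = 182.6 kPa.
σ'_f = 182.6 > σ'_p = 108 kPa, so the stress path crosses the preconsolidation pressure — recompression up to σ'_p, then virgin compression beyond:
S_c = H/(1+e₀)·[C_r·log₁₀(σ'_p/σ'_0) + C_c·log₁₀(σ'_f/σ'_p)]
    = 7.7/1.68 × [0.022×log₁₀(108/98) + 0.42×log₁₀(182.6/108)]
    = 4.5833 × [0.00092835 + 0.095792] = 0.4433 m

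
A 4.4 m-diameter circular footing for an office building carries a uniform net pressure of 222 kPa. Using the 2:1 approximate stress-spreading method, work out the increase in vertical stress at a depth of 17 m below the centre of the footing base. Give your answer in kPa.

Δσ_z ≈ 9.38 kPa

By the 2:1 method the load spreads at 1 horizontal : 2 vertical, so at depth z the loaded area has grown by z in each plan dimension:
Δσ ≈ qD²/(D+z)² = 222×4.4²/(4.4+17)² = 9.3849 kPa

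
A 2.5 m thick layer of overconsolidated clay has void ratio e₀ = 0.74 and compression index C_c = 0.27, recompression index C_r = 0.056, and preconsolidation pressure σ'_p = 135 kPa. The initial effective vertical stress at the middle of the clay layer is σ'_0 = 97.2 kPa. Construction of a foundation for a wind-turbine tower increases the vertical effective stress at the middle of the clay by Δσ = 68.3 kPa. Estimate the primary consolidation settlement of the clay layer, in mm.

S_c ≈ 45.8 mm

Final effective stress: σ'_f = 97.2 + 68.3 = 165.5 kPa.
σ'_f = 165.5 > σ'_p = 135 kPa, so the stress path crosses the preconsolidation pressure — recompression up to σ'_p, then virgin compression beyond:
S_c = H/(1+e₀)·[C_r·log₁₀(σ'_p/σ'_0) + C_c·log₁₀(σ'_f/σ'_p)]
    = 2.5/1.74 × [0.056×log₁₀(135/97.2) + 0.27×log₁₀(165.5/135)]
    = 1.4368 × [0.0079894 + 0.023885] = 0.0458 m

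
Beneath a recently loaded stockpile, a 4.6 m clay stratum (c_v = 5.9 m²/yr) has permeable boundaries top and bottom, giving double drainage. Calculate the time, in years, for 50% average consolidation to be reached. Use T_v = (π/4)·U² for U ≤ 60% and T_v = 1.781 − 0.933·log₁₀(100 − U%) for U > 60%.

Drainage path length: H_d = H/2 = 2.3 m (double drainage).
U ≤ 60%: T_v = (π/4)·U² = (π/4)×0.5² = 0.19635.
t = T_v·H_d²/c_v = 0.19635×2.3²/5.9 = 0.176 years.

t ≈ 0.176 years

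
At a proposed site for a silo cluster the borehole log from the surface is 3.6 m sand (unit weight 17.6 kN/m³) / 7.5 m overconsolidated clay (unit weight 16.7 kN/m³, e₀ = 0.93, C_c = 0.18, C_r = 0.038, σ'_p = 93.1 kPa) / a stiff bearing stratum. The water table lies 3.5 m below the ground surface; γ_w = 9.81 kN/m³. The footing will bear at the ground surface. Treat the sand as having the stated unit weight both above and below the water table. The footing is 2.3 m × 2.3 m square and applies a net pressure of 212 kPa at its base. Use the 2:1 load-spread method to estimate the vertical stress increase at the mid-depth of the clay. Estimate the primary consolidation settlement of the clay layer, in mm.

S_c ≈ 26 mm

Mid-depth of clay below the ground surface: z = 3.6 + 7.5/2 = 7.35 m.
Total vertical stress at mid-clay: σ_v = 17.6×3.6 + 16.7×3.75 = 125.99 kPa.
Pore pressure: u = 9.81×(7.35 − 3.5) = 37.769 kPa.
Initial effective stress: σ'_0 = σ_v − u = 125.99 − 37.769 = 88.221 kPa.
Stress increase at mid-clay by the 2:1 spreading method:
Δσ = qBL/((B+z)(L+z)) = 212×2.3×2.3/((2.3+7.35)(2.3+7.35)) = 12.043 kPa
Final effective stress: σ'_f = 88.221 + 12.043 = 100.26 kPa.
σ'_f = 100.26 > σ'_p = 93.1 kPa, so the stress path crosses the preconsolidation pressure — recompression up to σ'_p, then virgin compression beyond:
S_c = H/(1+e₀)·[C_r·log₁₀(σ'_p/σ'_0) + C_c·log₁₀(σ'_f/σ'_p)]
    = 7.5/1.93 × [0.038×log₁₀(93.1/88.221) + 0.18×log₁₀(100.26/93.1)]
    = 3.886 × [0.00088835 + 0.005792] = 0.02596 m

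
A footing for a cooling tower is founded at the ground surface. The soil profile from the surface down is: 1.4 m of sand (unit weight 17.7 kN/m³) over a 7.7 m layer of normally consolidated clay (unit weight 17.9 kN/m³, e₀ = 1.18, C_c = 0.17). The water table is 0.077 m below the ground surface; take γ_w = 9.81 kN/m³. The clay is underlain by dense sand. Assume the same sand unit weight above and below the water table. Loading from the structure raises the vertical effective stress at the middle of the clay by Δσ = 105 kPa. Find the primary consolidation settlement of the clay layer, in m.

S_c ≈ 0.323 m

Mid-depth of clay below the ground surface: z = 1.4 + 7.7/2 = 5.25 m.
Total vertical stress at mid-clay: σ_v = 17.7×1.4 + 17.9×3.85 = 93.695 kPa.
Pore pressure: u = 9.81×(5.25 − 0.077) = 50.747 kPa.
Initial effective stress: σ'_0 = σ_v − u = 93.695 − 50.747 = 42.948 kPa.
Final effective stress: σ'_f = σ'_0 + Δσ = 42.948 + 105 = 147.95 kPa.
Normally consolidated clay, so the full stress increment lies on the virgin compression line:
S_c = C_c·H/(1+e₀)·log₁₀(σ'_f/σ'_0) = 0.17×7.7/(1+1.18)×log₁₀(147.95/42.948)
    = 0.60046 × 0.53717 = 0.3225 m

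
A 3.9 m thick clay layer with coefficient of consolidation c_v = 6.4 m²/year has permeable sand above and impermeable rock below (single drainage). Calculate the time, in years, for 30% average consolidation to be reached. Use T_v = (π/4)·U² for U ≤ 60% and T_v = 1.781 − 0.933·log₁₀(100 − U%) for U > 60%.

t ≈ 0.168 years

Drainage path length: H_d = H = 3.9 m (single drainage).
U ≤ 60%: T_v = (π/4)·U² = (π/4)×0.3² = 0.070686.
t = T_v·H_d²/c_v = 0.070686×3.9²/6.4 = 0.168 years.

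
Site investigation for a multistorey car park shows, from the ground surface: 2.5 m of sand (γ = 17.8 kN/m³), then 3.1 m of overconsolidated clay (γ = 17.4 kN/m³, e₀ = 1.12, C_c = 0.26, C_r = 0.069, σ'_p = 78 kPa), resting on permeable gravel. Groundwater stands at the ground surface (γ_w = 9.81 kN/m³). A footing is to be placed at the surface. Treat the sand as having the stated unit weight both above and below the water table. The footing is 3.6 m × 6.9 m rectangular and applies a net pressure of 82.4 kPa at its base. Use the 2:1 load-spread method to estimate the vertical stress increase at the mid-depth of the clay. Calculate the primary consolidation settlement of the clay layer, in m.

S_c ≈ 0.025 m

Mid-depth of clay below the ground surface: z = 2.5 + 3.1/2 = 4.05 m.
Total vertical stress at mid-clay: σ_v = 17.8×2.5 + 17.4×1.55 = 71.47 kPa.
Pore pressure: u = 9.81×(4.05 − 0) = 39.73 kPa.
Initial effective stress: σ'_0 = σ_v − u = 71.47 − 39.73 = 31.74 kPa.
Stress increase at mid-clay by the 2:1 spreading method:
Δσ = qBL/((B+z)(L+z)) = 82.4×3.6×6.9/((3.6+4.05)(6.9+4.05)) = 24.434 kPa
Final effective stress: σ'_f = 31.74 + 24.434 = 56.174 kPa.
σ'_f = 56.174 ≤ σ'_p = 78 kPa, so the clay remains overconsolidated and only the recompression index applies:
S_c = C_r·H/(1+e₀)·log₁₀(σ'_f/σ'_0) = 0.069×3.1/2.12×log₁₀(56.174/31.74)
    = 0.1009 × 0.24793 = 0.02502 m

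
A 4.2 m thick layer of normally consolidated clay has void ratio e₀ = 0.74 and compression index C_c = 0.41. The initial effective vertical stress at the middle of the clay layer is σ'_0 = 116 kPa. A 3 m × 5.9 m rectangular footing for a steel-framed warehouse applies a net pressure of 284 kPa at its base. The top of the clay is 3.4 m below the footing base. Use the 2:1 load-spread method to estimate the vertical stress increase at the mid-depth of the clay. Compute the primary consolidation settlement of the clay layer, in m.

S_c ≈ 0.159 m

Mid-depth of clay below the footing base: z = 3.4 + 4.2/2 = 5.5 m.
Stress increase at mid-clay by the 2:1 spreading method:
Δσ = qBL/((B+z)(L+z)) = 284×3×5.9/((3+5.5)(5.9+5.5)) = 51.876 kPa
Final effective stress: σ'_f = σ'_0 + Δσ = 116 + 51.876 = 167.88 kPa.
Normally consolidated clay, so the full stress increment lies on the virgin compression line:
S_c = C_c·H/(1+e₀)·log₁₀(σ'_f/σ'_0) = 0.41×4.2/(1+0.74)×log₁₀(167.88/116)
    = 0.98966 × 0.16054 = 0.1589 m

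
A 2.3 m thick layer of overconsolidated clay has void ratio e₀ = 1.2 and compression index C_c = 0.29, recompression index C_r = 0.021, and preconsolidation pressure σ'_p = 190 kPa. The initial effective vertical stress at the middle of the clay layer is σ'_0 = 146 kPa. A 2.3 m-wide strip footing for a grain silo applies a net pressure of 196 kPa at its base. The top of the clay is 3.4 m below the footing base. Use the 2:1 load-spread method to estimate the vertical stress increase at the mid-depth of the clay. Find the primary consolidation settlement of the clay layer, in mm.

Mid-depth of clay below the footing base: z = 3.4 + 2.3/2 = 4.55 m.
Stress increase at mid-clay by the 2:1 spreading method:
Δσ = qB/(B+z) = 196×2.3/(2.3+4.55) = 65.81 kPa
Final effective stress: σ'_f = 146 + 65.81 = 211.81 kPa.
σ'_f = 211.81 > σ'_p = 190 kPa, so the stress path crosses the preconsolidation pressure — recompression up to σ'_p, then virgin compression beyond:
S_c = H/(1+e₀)·[C_r·log₁₀(σ'_p/σ'_0) + C_c·log₁₀(σ'_f/σ'_p)]
    = 2.3/2.2 × [0.021×log₁₀(190/146) + 0.29×log₁₀(211.81/190)]
    = 1.0455 × [0.0024024 + 0.013686] = 0.01682 m

S_c ≈ 16.8 mm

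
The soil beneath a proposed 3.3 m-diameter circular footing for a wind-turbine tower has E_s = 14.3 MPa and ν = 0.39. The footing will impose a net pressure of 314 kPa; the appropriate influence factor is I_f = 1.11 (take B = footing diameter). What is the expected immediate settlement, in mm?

Immediate (elastic) settlement: S_e = q·B·(1−ν²)/E_s · I_f.
E_s = 14.3 MPa = 14300 kPa.
S_e = 314 × 3.3 × (1 − 0.39²) / 14300 × 1.11
    = 314 × 3.3 × 0.8479 / 14300 × 1.11
    = 0.0682 m = 68.2 mm

S_e ≈ 68.2 mm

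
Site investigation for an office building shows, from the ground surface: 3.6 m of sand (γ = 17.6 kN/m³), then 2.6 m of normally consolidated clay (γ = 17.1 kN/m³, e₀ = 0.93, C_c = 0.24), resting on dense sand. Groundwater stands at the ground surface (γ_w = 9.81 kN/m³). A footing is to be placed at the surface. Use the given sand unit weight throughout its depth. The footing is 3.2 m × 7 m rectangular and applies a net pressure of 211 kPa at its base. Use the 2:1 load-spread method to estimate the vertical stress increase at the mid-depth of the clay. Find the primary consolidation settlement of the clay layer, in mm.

Mid-depth of clay below the ground surface: z = 3.6 + 2.6/2 = 4.9 m.
Total vertical stress at mid-clay: σ_v = 17.6×3.6 + 17.1×1.3 = 85.59 kPa.
Pore pressure: u = 9.81×(4.9 − 0) = 48.069 kPa.
Initial effective stress: σ'_0 = σ_v − u = 85.59 − 48.069 = 37.521 kPa.
Stress increase at mid-clay by the 2:1 spreading method:
Δσ = qBL/((B+z)(L+z)) = 211×3.2×7/((3.2+4.9)(7+4.9)) = 49.034 kPa
Final effective stress: σ'_f = σ'_0 + Δσ = 37.521 + 49.034 = 86.555 kPa.
Normally consolidated clay, so the full stress increment lies on the virgin compression line:
S_c = C_c·H/(1+e₀)·log₁₀(σ'_f/σ'_0) = 0.24×2.6/(1+0.93)×log₁₀(86.555/37.521)
    = 0.32332 × 0.36302 = 0.1174 m

S_c ≈ 117 mm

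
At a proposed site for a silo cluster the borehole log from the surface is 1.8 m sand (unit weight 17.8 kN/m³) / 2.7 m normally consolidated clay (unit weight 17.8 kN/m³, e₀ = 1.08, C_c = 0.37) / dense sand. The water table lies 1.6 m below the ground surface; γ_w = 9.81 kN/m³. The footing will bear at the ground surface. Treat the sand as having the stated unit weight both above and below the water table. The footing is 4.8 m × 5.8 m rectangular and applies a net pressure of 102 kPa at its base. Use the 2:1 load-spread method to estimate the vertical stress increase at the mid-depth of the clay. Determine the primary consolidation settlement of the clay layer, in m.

S_c ≈ 0.142 m

Mid-depth of clay below the ground surface: z = 1.8 + 2.7/2 = 3.15 m.
Total vertical stress at mid-clay: σ_v = 17.8×1.8 + 17.8×1.35 = 56.07 kPa.
Pore pressure: u = 9.81×(3.15 − 1.6) = 15.206 kPa.
Initial effective stress: σ'_0 = σ_v − u = 56.07 − 15.206 = 40.864 kPa.
Stress increase at mid-clay by the 2:1 spreading method:
Δσ = qBL/((B+z)(L+z)) = 102×4.8×5.8/((4.8+3.15)(5.8+3.15)) = 39.91 kPa
Final effective stress: σ'_f = σ'_0 + Δσ = 40.864 + 39.91 = 80.774 kPa.
Normally consolidated clay, so the full stress increment lies on the virgin compression line:
S_c = C_c·H/(1+e₀)·log₁₀(σ'_f/σ'_0) = 0.37×2.7/(1+1.08)×log₁₀(80.774/40.864)
    = 0.48029 × 0.29593 = 0.1421 m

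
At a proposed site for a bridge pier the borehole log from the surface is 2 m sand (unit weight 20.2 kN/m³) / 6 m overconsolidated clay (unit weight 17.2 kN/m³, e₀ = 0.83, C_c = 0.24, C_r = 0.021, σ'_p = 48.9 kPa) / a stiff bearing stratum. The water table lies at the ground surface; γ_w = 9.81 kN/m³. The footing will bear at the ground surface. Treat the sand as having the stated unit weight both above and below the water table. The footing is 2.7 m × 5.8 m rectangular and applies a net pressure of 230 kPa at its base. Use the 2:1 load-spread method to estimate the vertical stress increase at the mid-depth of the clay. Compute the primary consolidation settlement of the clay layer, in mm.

S_c ≈ 198 mm

Mid-depth of clay below the ground surface: z = 2 + 6/2 = 5 m.
Total vertical stress at mid-clay: σ_v = 20.2×2 + 17.2×3 = 92 kPa.
Pore pressure: u = 9.81×(5 − 0) = 49.05 kPa.
Initial effective stress: σ'_0 = σ_v − u = 92 − 49.05 = 42.95 kPa.
Stress increase at mid-clay by the 2:1 spreading method:
Δσ = qBL/((B+z)(L+z)) = 230×2.7×5.8/((2.7+5)(5.8+5)) = 43.312 kPa
Final effective stress: σ'_f = 42.95 + 43.312 = 86.262 kPa.
σ'_f = 86.262 > σ'_p = 48.9 kPa, so the stress path crosses the preconsolidation pressure — recompression up to σ'_p, then virgin compression beyond:
S_c = H/(1+e₀)·[C_r·log₁₀(σ'_p/σ'_0) + C_c·log₁₀(σ'_f/σ'_p)]
    = 6/1.83 × [0.021×log₁₀(48.9/42.95) + 0.24×log₁₀(86.262/48.9)]
    = 3.2787 × [0.0011833 + 0.059163] = 0.1979 m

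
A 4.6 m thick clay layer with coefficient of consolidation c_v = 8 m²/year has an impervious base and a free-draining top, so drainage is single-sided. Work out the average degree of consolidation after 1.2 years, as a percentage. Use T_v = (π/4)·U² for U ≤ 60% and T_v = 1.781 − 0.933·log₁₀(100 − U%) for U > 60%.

Drainage path length: H_d = H = 4.6 m (single drainage).
T_v = c_v·t/H_d² = 8×1.2/4.6² = 0.45369.
T_v = 0.45369 corresponds to the U > 60% branch:
U = 1 − 10^((1.781 − T_v)/0.933)/100 = 0.7354

U ≈ 73.5 %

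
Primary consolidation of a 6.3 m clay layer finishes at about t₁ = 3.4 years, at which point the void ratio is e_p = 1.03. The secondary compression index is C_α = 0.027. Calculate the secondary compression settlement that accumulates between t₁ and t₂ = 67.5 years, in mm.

Secondary compression: S_s = C_α·H/(1+e_p)·log₁₀(t₂/t₁)
S_s = 0.027×6.3/(1+1.03)×log₁₀(67.5/3.4)
    = 0.08379 × 1.298 = 0.1087 m

S_s ≈ 109 mm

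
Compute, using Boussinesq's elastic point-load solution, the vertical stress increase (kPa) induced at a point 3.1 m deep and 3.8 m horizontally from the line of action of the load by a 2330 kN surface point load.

Boussinesq vertical stress below a point load on an elastic half-space:
Δσ_z = 3P/(2πz²) · [1 + (r/z)²]^(−5/2)
r/z = 3.8/3.1 = 1.2258; [1+(r/z)²]^(−5/2) = 0.10093.
Δσ_z = 3×2330/(2π×3.1²) × 0.10093 = 115.76 × 0.10093 = 11.68 kPa

Δσ_z ≈ 11.7 kPa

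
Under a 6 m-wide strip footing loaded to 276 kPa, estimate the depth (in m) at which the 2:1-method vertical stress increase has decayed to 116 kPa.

z ≈ 8.28 m

2:1 spreading — at depth z the loaded area has grown by z in each plan dimension:
qB/(B+z) = Δσ_z ⇒ z = qB/Δσ_z − B = 276×6/116 − 6 = 8.276 m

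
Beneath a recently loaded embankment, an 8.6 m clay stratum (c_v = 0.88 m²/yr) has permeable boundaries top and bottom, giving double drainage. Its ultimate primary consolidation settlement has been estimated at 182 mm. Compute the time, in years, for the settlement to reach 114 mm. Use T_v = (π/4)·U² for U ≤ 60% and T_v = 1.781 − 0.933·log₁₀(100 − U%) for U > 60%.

t ≈ 6.6 years

Drainage path length: H_d = H/2 = 4.3 m (double drainage).
U = S(t)/S_ult = 114/182 = 0.6264.
U > 60%: T_v = 1.781 − 0.933·log₁₀(100 − 62.637) = 0.31392.
t = T_v·H_d²/c_v = 0.31392×4.3²/0.88 = 6.596 years.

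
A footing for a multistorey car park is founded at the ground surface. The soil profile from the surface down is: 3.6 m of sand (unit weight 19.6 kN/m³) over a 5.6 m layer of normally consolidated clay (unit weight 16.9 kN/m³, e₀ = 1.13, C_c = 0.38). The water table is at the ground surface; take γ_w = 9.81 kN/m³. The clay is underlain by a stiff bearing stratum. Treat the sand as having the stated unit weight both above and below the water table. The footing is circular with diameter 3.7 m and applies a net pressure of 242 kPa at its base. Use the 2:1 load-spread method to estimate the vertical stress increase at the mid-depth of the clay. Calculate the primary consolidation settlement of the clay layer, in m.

S_c ≈ 0.201 m

Mid-depth of clay below the ground surface: z = 3.6 + 5.6/2 = 6.4 m.
Total vertical stress at mid-clay: σ_v = 19.6×3.6 + 16.9×2.8 = 117.88 kPa.
Pore pressure: u = 9.81×(6.4 − 0) = 62.784 kPa.
Initial effective stress: σ'_0 = σ_v − u = 117.88 − 62.784 = 55.096 kPa.
Stress increase at mid-clay by the 2:1 spreading method:
Δσ ≈ qD²/(D+z)² = 242×3.7²/(3.7+6.4)² = 32.477 kPa
Final effective stress: σ'_f = σ'_0 + Δσ = 55.096 + 32.477 = 87.573 kPa.
Normally consolidated clay, so the full stress increment lies on the virgin compression line:
S_c = C_c·H/(1+e₀)·log₁₀(σ'_f/σ'_0) = 0.38×5.6/(1+1.13)×log₁₀(87.573/55.096)
    = 0.99906 × 0.20125 = 0.2011 m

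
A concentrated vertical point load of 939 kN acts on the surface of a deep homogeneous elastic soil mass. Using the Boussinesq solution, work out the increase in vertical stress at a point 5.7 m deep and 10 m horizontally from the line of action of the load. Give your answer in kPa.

Boussinesq vertical stress below a point load on an elastic half-space:
Δσ_z = 3P/(2πz²) · [1 + (r/z)²]^(−5/2)
r/z = 10/5.7 = 1.7544; [1+(r/z)²]^(−5/2) = 0.029779.
Δσ_z = 3×939/(2π×5.7²) × 0.029779 = 13.799 × 0.029779 = 0.4109 kPa

Δσ_z ≈ 0.411 kPa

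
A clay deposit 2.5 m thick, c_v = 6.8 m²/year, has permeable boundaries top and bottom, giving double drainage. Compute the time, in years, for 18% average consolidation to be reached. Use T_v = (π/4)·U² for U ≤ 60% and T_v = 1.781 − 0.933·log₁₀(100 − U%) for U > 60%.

t ≈ 0.00585 years

Drainage path length: H_d = H/2 = 1.25 m (double drainage).
U ≤ 60%: T_v = (π/4)·U² = (π/4)×0.18² = 0.025447.
t = T_v·H_d²/c_v = 0.025447×1.25²/6.8 = 0.005847 years.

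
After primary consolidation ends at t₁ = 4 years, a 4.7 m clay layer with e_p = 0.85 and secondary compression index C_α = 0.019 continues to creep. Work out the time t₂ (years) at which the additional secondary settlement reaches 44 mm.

S_s = C_α·H/(1+e_p)·log₁₀(t₂/t₁) ⇒ log₁₀(t₂/t₁) = S_s·(1+e_p)/(C_α·H).
log₁₀(t₂/t₁) = 0.044 × (1+0.85) / (0.019×4.7) = 0.9115
t₂ = t₁ × 10^0.9115 = 4 × 8.157 = 32.63 years

t₂ ≈ 32.6 years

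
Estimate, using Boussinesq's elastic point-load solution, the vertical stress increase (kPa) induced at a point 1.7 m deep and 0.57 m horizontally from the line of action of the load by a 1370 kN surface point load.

Boussinesq vertical stress below a point load on an elastic half-space:
Δσ_z = 3P/(2πz²) · [1 + (r/z)²]^(−5/2)
r/z = 0.57/1.7 = 0.33529; [1+(r/z)²]^(−5/2) = 0.76617.
Δσ_z = 3×1370/(2π×1.7²) × 0.76617 = 226.34 × 0.76617 = 173.4 kPa

Δσ_z ≈ 173 kPa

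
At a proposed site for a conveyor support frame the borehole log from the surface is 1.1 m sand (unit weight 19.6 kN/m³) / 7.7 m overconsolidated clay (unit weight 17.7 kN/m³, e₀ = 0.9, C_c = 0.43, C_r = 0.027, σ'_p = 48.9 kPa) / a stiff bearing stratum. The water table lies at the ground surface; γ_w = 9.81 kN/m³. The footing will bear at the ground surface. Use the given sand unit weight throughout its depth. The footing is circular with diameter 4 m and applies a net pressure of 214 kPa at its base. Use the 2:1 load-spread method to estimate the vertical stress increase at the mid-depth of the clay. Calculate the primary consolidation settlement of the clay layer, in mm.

S_c ≈ 417 mm

Mid-depth of clay below the ground surface: z = 1.1 + 7.7/2 = 4.95 m.
Total vertical stress at mid-clay: σ_v = 19.6×1.1 + 17.7×3.85 = 89.705 kPa.
Pore pressure: u = 9.81×(4.95 − 0) = 48.56 kPa.
Initial effective stress: σ'_0 = σ_v − u = 89.705 − 48.56 = 41.145 kPa.
Stress increase at mid-clay by the 2:1 spreading method:
Δσ ≈ qD²/(D+z)² = 214×4²/(4+4.95)² = 42.745 kPa
Final effective stress: σ'_f = 41.145 + 42.745 = 83.89 kPa.
σ'_f = 83.89 > σ'_p = 48.9 kPa, so the stress path crosses the preconsolidation pressure — recompression up to σ'_p, then virgin compression beyond:
S_c = H/(1+e₀)·[C_r·log₁₀(σ'_p/σ'_0) + C_c·log₁₀(σ'_f/σ'_p)]
    = 7.7/1.9 × [0.027×log₁₀(48.9/41.145) + 0.43×log₁₀(83.89/48.9)]
    = 4.0526 × [0.0020248 + 0.10079] = 0.4167 m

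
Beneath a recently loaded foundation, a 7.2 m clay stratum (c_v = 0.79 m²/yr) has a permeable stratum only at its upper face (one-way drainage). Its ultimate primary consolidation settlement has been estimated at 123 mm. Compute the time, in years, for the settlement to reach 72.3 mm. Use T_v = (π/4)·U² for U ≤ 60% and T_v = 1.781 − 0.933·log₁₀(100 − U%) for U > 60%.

Drainage path length: H_d = H = 7.2 m (single drainage).
U = S(t)/S_ult = 72.3/123 = 0.5878.
U ≤ 60%: T_v = (π/4)·U² = (π/4)×0.5878² = 0.27137.
t = T_v·H_d²/c_v = 0.27137×7.2²/0.79 = 17.81 years.

t ≈ 17.8 years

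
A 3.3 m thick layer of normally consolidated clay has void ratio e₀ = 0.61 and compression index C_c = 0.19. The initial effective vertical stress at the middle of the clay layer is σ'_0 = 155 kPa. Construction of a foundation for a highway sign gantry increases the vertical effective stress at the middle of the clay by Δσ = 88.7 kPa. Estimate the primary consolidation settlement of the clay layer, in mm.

S_c ≈ 76.5 mm

Final effective stress: σ'_f = σ'_0 + Δσ = 155 + 88.7 = 243.7 kPa.
Normally consolidated clay, so the full stress increment lies on the virgin compression line:
S_c = C_c·H/(1+e₀)·log₁₀(σ'_f/σ'_0) = 0.19×3.3/(1+0.61)×log₁₀(243.7/155)
    = 0.38944 × 0.19652 = 0.07653 m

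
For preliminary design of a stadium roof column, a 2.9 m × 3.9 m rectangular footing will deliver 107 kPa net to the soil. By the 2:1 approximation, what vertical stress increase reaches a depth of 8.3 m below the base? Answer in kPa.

By the 2:1 method the load spreads at 1 horizontal : 2 vertical, so at depth z the loaded area has grown by z in each plan dimension:
Δσ = qBL/((B+z)(L+z)) = 107×2.9×3.9/((2.9+8.3)(3.9+8.3)) = 8.8566 kPa

Δσ_z ≈ 8.86 kPa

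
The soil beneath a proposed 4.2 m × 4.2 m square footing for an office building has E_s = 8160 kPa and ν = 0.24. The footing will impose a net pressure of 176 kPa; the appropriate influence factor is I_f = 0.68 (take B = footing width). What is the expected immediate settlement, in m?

S_e ≈ 0.0581 m

Immediate (elastic) settlement: S_e = q·B·(1−ν²)/E_s · I_f.
S_e = 176 × 4.2 × (1 − 0.24²) / 8160 × 0.68
    = 176 × 4.2 × 0.9424 / 8160 × 0.68
    = 0.05805 m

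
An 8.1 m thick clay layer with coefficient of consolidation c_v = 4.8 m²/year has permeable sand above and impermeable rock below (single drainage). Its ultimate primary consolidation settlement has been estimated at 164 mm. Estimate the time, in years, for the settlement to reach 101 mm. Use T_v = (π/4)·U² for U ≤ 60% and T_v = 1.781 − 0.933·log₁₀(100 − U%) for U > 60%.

Drainage path length: H_d = H = 8.1 m (single drainage).
U = S(t)/S_ult = 101/164 = 0.6159.
U > 60%: T_v = 1.781 − 0.933·log₁₀(100 − 61.585) = 0.30266.
t = T_v·H_d²/c_v = 0.30266×8.1²/4.8 = 4.137 years.

t ≈ 4.14 years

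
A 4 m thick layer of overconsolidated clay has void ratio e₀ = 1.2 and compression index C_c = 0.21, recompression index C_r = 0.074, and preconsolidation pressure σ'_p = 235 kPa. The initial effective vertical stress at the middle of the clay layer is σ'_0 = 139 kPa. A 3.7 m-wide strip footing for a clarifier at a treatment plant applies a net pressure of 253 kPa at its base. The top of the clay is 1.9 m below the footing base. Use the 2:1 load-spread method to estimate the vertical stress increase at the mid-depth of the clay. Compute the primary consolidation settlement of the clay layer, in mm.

S_c ≈ 48.8 mm

Mid-depth of clay below the footing base: z = 1.9 + 4/2 = 3.9 m.
Stress increase at mid-clay by the 2:1 spreading method:
Δσ = qB/(B+z) = 253×3.7/(3.7+3.9) = 123.17 kPa
Final effective stress: σ'_f = 139 + 123.17 = 262.17 kPa.
σ'_f = 262.17 > σ'_p = 235 kPa, so the stress path crosses the preconsolidation pressure — recompression up to σ'_p, then virgin compression beyond:
S_c = H/(1+e₀)·[C_r·log₁₀(σ'_p/σ'_0) + C_c·log₁₀(σ'_f/σ'_p)]
    = 4/2.2 × [0.074×log₁₀(235/139) + 0.21×log₁₀(262.17/235)]
    = 1.8182 × [0.016876 + 0.0099782] = 0.04883 m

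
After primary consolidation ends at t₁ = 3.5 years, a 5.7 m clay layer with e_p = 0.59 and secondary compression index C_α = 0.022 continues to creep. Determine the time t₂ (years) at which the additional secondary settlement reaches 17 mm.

S_s = C_α·H/(1+e_p)·log₁₀(t₂/t₁) ⇒ log₁₀(t₂/t₁) = S_s·(1+e_p)/(C_α·H).
log₁₀(t₂/t₁) = 0.017 × (1+0.59) / (0.022×5.7) = 0.2156
t₂ = t₁ × 10^0.2156 = 3.5 × 1.643 = 5.749 years

t₂ ≈ 5.75 years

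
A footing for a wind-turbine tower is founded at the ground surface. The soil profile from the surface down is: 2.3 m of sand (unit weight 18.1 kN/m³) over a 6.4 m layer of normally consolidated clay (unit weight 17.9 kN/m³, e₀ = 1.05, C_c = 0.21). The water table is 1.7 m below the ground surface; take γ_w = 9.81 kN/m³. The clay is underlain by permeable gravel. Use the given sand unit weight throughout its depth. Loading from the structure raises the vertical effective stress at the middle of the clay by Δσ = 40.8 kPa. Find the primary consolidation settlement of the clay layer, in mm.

S_c ≈ 145 mm

Mid-depth of clay below the ground surface: z = 2.3 + 6.4/2 = 5.5 m.
Total vertical stress at mid-clay: σ_v = 18.1×2.3 + 17.9×3.2 = 98.91 kPa.
Pore pressure: u = 9.81×(5.5 − 1.7) = 37.278 kPa.
Initial effective stress: σ'_0 = σ_v − u = 98.91 − 37.278 = 61.632 kPa.
Final effective stress: σ'_f = σ'_0 + Δσ = 61.632 + 40.8 = 102.43 kPa.
Normally consolidated clay, so the full stress increment lies on the virgin compression line:
S_c = C_c·H/(1+e₀)·log₁₀(σ'_f/σ'_0) = 0.21×6.4/(1+1.05)×log₁₀(102.43/61.632)
    = 0.65561 × 0.22062 = 0.1446 m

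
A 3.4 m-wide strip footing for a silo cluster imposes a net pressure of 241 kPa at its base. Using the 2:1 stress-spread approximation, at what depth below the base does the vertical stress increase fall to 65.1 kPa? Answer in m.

2:1 spreading — at depth z the loaded area has grown by z in each plan dimension:
qB/(B+z) = Δσ_z ⇒ z = qB/Δσ_z − B = 241×3.4/65.1 − 3.4 = 9.187 m

z ≈ 9.19 m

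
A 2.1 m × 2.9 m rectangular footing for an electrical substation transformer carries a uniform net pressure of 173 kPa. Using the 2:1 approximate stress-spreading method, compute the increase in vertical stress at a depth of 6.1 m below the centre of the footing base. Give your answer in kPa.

By the 2:1 method the load spreads at 1 horizontal : 2 vertical, so at depth z the loaded area has grown by z in each plan dimension:
Δσ = qBL/((B+z)(L+z)) = 173×2.1×2.9/((2.1+6.1)(2.9+6.1)) = 14.276 kPa

Δσ_z ≈ 14.3 kPa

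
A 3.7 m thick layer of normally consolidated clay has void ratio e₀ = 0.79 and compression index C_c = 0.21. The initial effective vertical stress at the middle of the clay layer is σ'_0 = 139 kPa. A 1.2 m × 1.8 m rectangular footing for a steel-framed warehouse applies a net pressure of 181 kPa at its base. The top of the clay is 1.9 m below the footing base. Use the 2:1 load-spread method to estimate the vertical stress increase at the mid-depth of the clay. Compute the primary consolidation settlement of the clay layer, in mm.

Mid-depth of clay below the footing base: z = 1.9 + 3.7/2 = 3.75 m.
Stress increase at mid-clay by the 2:1 spreading method:
Δσ = qBL/((B+z)(L+z)) = 181×1.2×1.8/((1.2+3.75)(1.8+3.75)) = 14.231 kPa
Final effective stress: σ'_f = σ'_0 + Δσ = 139 + 14.231 = 153.23 kPa.
Normally consolidated clay, so the full stress increment lies on the virgin compression line:
S_c = C_c·H/(1+e₀)·log₁₀(σ'_f/σ'_0) = 0.21×3.7/(1+0.79)×log₁₀(153.23/139)
    = 0.43408 × 0.042329 = 0.01837 m

S_c ≈ 18.4 mm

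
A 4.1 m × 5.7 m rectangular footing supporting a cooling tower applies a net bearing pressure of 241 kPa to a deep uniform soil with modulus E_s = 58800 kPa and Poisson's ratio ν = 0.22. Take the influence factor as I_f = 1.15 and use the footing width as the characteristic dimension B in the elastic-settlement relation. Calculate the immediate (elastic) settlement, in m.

Immediate (elastic) settlement: S_e = q·B·(1−ν²)/E_s · I_f.
S_e = 241 × 4.1 × (1 − 0.22²) / 58800 × 1.15
    = 241 × 4.1 × 0.9516 / 58800 × 1.15
    = 0.01839 m

S_e ≈ 0.0184 m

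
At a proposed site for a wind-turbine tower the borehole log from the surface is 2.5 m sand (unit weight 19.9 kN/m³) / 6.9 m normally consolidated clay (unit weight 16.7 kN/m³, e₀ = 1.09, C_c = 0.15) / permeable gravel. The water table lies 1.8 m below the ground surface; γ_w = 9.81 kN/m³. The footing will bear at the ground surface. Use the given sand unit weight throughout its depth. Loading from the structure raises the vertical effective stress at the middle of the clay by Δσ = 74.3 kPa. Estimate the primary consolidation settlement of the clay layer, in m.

Mid-depth of clay below the ground surface: z = 2.5 + 6.9/2 = 5.95 m.
Total vertical stress at mid-clay: σ_v = 19.9×2.5 + 16.7×3.45 = 107.37 kPa.
Pore pressure: u = 9.81×(5.95 − 1.8) = 40.712 kPa.
Initial effective stress: σ'_0 = σ_v − u = 107.37 − 40.712 = 66.658 kPa.
Final effective stress: σ'_f = σ'_0 + Δσ = 66.658 + 74.3 = 140.96 kPa.
Normally consolidated clay, so the full stress increment lies on the virgin compression line:
S_c = C_c·H/(1+e₀)·log₁₀(σ'_f/σ'_0) = 0.15×6.9/(1+1.09)×log₁₀(140.96/66.658)
    = 0.49522 × 0.32524 = 0.1611 m

S_c ≈ 0.161 m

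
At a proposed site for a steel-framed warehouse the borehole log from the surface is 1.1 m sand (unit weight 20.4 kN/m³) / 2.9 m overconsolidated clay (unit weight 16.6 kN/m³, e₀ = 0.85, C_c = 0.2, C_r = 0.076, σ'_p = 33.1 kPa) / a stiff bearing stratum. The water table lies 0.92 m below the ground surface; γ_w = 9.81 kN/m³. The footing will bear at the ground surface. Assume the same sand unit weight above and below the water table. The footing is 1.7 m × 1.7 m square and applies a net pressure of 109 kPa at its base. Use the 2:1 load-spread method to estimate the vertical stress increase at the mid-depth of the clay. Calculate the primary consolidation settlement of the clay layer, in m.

Mid-depth of clay below the ground surface: z = 1.1 + 2.9/2 = 2.55 m.
Total vertical stress at mid-clay: σ_v = 20.4×1.1 + 16.6×1.45 = 46.51 kPa.
Pore pressure: u = 9.81×(2.55 − 0.92) = 15.99 kPa.
Initial effective stress: σ'_0 = σ_v − u = 46.51 − 15.99 = 30.52 kPa.
Stress increase at mid-clay by the 2:1 spreading method:
Δσ = qBL/((B+z)(L+z)) = 109×1.7×1.7/((1.7+2.55)(1.7+2.55)) = 17.44 kPa
Final effective stress: σ'_f = 30.52 + 17.44 = 47.96 kPa.
σ'_f = 47.96 > σ'_p = 33.1 kPa, so the stress path crosses the preconsolidation pressure — recompression up to σ'_p, then virgin compression beyond:
S_c = H/(1+e₀)·[C_r·log₁₀(σ'_p/σ'_0) + C_c·log₁₀(σ'_f/σ'_p)]
    = 2.9/1.85 × [0.076×log₁₀(33.1/30.52) + 0.2×log₁₀(47.96/33.1)]
    = 1.5676 × [0.0026785 + 0.03221] = 0.05469 m

S_c ≈ 0.0547 m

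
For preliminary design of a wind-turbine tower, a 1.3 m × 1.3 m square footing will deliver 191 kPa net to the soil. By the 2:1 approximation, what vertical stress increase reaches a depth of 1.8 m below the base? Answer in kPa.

By the 2:1 method the load spreads at 1 horizontal : 2 vertical, so at depth z the loaded area has grown by z in each plan dimension:
Δσ = qBL/((B+z)(L+z)) = 191×1.3×1.3/((1.3+1.8)(1.3+1.8)) = 33.589 kPa

Δσ_z ≈ 33.6 kPa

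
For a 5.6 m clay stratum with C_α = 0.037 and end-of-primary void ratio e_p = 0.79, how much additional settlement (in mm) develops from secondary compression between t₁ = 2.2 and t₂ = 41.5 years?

Secondary compression: S_s = C_α·H/(1+e_p)·log₁₀(t₂/t₁)
S_s = 0.037×5.6/(1+0.79)×log₁₀(41.5/2.2)
    = 0.1158 × 1.276 = 0.1477 m

S_s ≈ 148 mm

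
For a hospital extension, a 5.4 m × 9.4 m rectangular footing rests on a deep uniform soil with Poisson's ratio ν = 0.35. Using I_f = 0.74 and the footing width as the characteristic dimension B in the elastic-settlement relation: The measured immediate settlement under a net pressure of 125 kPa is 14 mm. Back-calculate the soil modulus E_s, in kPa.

E_s ≈ 31300 kPa

S_e = q·B·(1−ν²)/E_s · I_f  ⇒  E_s = q·B·(1−ν²)·I_f / S_e.
E_s = 125 × 5.4 × 0.8775 × 0.74 / 0.014 = 31310 kPa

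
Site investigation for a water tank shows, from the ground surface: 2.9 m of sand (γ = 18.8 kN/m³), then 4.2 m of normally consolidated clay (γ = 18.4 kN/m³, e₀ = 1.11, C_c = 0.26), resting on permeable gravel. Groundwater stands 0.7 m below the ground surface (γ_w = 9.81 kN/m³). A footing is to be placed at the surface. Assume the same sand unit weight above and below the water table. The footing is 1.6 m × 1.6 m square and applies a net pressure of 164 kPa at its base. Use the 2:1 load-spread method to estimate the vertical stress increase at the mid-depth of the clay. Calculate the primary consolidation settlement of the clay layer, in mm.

Mid-depth of clay below the ground surface: z = 2.9 + 4.2/2 = 5 m.
Total vertical stress at mid-clay: σ_v = 18.8×2.9 + 18.4×2.1 = 93.16 kPa.
Pore pressure: u = 9.81×(5 − 0.7) = 42.183 kPa.
Initial effective stress: σ'_0 = σ_v − u = 93.16 − 42.183 = 50.977 kPa.
Stress increase at mid-clay by the 2:1 spreading method:
Δσ = qBL/((B+z)(L+z)) = 164×1.6×1.6/((1.6+5)(1.6+5)) = 9.6382 kPa
Final effective stress: σ'_f = σ'_0 + Δσ = 50.977 + 9.6382 = 60.615 kPa.
Normally consolidated clay, so the full stress increment lies on the virgin compression line:
S_c = C_c·H/(1+e₀)·log₁₀(σ'_f/σ'_0) = 0.26×4.2/(1+1.11)×log₁₀(60.615/50.977)
    = 0.51754 × 0.075206 = 0.03892 m

S_c ≈ 38.9 mm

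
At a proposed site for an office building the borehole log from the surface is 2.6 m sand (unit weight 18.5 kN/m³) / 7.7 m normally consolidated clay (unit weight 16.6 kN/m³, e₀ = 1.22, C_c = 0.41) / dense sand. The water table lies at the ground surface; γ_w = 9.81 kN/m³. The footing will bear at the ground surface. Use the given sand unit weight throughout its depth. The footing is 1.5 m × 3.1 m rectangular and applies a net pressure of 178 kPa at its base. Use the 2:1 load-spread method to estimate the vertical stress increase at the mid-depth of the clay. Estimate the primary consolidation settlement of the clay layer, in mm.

S_c ≈ 125 mm

Mid-depth of clay below the ground surface: z = 2.6 + 7.7/2 = 6.45 m.
Total vertical stress at mid-clay: σ_v = 18.5×2.6 + 16.6×3.85 = 112.01 kPa.
Pore pressure: u = 9.81×(6.45 − 0) = 63.275 kPa.
Initial effective stress: σ'_0 = σ_v − u = 112.01 − 63.275 = 48.735 kPa.
Stress increase at mid-clay by the 2:1 spreading method:
Δσ = qBL/((B+z)(L+z)) = 178×1.5×3.1/((1.5+6.45)(3.1+6.45)) = 10.902 kPa
Final effective stress: σ'_f = σ'_0 + Δσ = 48.735 + 10.902 = 59.637 kPa.
Normally consolidated clay, so the full stress increment lies on the virgin compression line:
S_c = C_c·H/(1+e₀)·log₁₀(σ'_f/σ'_0) = 0.41×7.7/(1+1.22)×log₁₀(59.637/48.735)
    = 1.4221 × 0.087675 = 0.1247 m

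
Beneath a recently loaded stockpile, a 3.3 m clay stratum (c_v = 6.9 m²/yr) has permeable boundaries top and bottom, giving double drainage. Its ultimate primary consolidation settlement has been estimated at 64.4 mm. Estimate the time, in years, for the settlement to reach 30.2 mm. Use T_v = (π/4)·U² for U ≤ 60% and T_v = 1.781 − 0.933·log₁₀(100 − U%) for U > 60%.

t ≈ 0.0681 years

Drainage path length: H_d = H/2 = 1.65 m (double drainage).
U = S(t)/S_ult = 30.2/64.4 = 0.4689.
U ≤ 60%: T_v = (π/4)·U² = (π/4)×0.46894² = 0.17272.
t = T_v·H_d²/c_v = 0.17272×1.65²/6.9 = 0.06815 years.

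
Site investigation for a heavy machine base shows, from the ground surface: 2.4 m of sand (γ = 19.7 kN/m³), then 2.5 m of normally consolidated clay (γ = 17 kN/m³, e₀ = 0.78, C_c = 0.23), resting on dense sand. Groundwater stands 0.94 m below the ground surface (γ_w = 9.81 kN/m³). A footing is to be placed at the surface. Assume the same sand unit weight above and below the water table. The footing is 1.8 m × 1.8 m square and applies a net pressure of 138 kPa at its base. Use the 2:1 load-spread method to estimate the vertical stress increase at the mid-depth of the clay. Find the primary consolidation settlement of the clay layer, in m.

S_c ≈ 0.043 m

Mid-depth of clay below the ground surface: z = 2.4 + 2.5/2 = 3.65 m.
Total vertical stress at mid-clay: σ_v = 19.7×2.4 + 17×1.25 = 68.53 kPa.
Pore pressure: u = 9.81×(3.65 − 0.94) = 26.585 kPa.
Initial effective stress: σ'_0 = σ_v − u = 68.53 − 26.585 = 41.945 kPa.
Stress increase at mid-clay by the 2:1 spreading method:
Δσ = qBL/((B+z)(L+z)) = 138×1.8×1.8/((1.8+3.65)(1.8+3.65)) = 15.053 kPa
Final effective stress: σ'_f = σ'_0 + Δσ = 41.945 + 15.053 = 56.998 kPa.
Normally consolidated clay, so the full stress increment lies on the virgin compression line:
S_c = C_c·H/(1+e₀)·log₁₀(σ'_f/σ'_0) = 0.23×2.5/(1+0.78)×log₁₀(56.998/41.945)
    = 0.32303 × 0.13318 = 0.04302 m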